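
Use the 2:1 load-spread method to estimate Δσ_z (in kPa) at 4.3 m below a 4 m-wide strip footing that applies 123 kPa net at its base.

Δσ_z ≈ 59.3 kPa

By the 2:1 method the load spreads at 1 horizontal : 2 vertical, so at depth z the loaded area has grown by z in each plan dimension:
Δσ = qB/(B+z) = 123×4/(4+4.3) = 59.277 kPa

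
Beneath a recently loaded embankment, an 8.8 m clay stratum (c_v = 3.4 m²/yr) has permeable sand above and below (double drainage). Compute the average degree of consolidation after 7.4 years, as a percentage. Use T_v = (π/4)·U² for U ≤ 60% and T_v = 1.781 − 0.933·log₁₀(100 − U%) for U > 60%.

U ≈ 96.7 %

Drainage path length: H_d = H/2 = 4.4 m (double drainage).
T_v = c_v·t/H_d² = 3.4×7.4/4.4² = 1.2996.
T_v = 1.2996 corresponds to the U > 60% branch:
U = 1 − 10^((1.781 − T_v)/0.933)/100 = 0.9672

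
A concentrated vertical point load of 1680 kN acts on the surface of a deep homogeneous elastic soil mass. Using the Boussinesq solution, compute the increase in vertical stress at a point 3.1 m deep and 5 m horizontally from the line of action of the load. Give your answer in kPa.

Δσ_z ≈ 3.39 kPa

Boussinesq vertical stress below a point load on an elastic half-space:
Δσ_z = 3P/(2πz²) · [1 + (r/z)²]^(−5/2)
r/z = 5/3.1 = 1.6129; [1+(r/z)²]^(−5/2) = 0.040626.
Δσ_z = 3×1680/(2π×3.1²) × 0.040626 = 83.469 × 0.040626 = 3.391 kPa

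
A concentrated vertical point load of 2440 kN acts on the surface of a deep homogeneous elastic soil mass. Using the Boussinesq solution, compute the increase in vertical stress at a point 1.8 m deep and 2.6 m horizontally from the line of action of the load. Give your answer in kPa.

Δσ_z ≈ 21.5 kPa

Boussinesq vertical stress below a point load on an elastic half-space:
Δσ_z = 3P/(2πz²) · [1 + (r/z)²]^(−5/2)
r/z = 2.6/1.8 = 1.4444; [1+(r/z)²]^(−5/2) = 0.059753.
Δσ_z = 3×2440/(2π×1.8²) × 0.059753 = 359.57 × 0.059753 = 21.49 kPa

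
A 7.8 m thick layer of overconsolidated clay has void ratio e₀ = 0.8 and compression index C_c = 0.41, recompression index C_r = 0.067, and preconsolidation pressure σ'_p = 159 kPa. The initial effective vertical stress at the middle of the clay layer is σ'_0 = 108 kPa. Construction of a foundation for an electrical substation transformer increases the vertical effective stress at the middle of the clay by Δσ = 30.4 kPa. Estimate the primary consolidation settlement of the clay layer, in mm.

Final effective stress: σ'_f = 108 + 30.4 = 138.4 kPa.
σ'_f = 138.4 ≤ σ'_p = 159 kPa, so the clay remains overconsolidated and only the recompression index applies:
S_c = C_r·H/(1+e₀)·log₁₀(σ'_f/σ'_0) = 0.067×7.8/1.8×log₁₀(138.4/108)
    = 0.29033 × 0.10771 = 0.03127 m

S_c ≈ 31.3 mm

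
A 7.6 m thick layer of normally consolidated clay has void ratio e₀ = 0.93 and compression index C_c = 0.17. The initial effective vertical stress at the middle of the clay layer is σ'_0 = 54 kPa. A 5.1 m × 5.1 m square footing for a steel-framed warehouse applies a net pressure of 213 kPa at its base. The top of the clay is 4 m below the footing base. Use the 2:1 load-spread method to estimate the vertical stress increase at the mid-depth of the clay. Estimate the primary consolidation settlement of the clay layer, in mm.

S_c ≈ 140 mm

Mid-depth of clay below the footing base: z = 4 + 7.6/2 = 7.8 m.
Stress increase at mid-clay by the 2:1 spreading method:
Δσ = qBL/((B+z)(L+z)) = 213×5.1×5.1/((5.1+7.8)(5.1+7.8)) = 33.292 kPa
Final effective stress: σ'_f = σ'_0 + Δσ = 54 + 33.292 = 87.292 kPa.
Normally consolidated clay, so the full stress increment lies on the virgin compression line:
S_c = C_c·H/(1+e₀)·log₁₀(σ'_f/σ'_0) = 0.17×7.6/(1+0.93)×log₁₀(87.292/54)
    = 0.66943 × 0.20858 = 0.1396 m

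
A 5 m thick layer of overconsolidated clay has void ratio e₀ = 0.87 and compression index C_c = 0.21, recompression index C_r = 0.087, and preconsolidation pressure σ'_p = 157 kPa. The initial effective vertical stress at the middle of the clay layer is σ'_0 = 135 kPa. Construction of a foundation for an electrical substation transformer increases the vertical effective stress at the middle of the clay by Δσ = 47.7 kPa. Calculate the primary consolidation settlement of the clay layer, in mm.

Final effective stress: σ'_f = 135 + 47.7 = 182.7 kPa.
σ'_f = 182.7 > σ'_p = 157 kPa, so the stress path crosses the preconsolidation pressure — recompression up to σ'_p, then virgin compression beyond:
S_c = H/(1+e₀)·[C_r·log₁₀(σ'_p/σ'_0) + C_c·log₁₀(σ'_f/σ'_p)]
    = 5/1.87 × [0.087×log₁₀(157/135) + 0.21×log₁₀(182.7/157)]
    = 2.6738 × [0.0057042 + 0.013826] = 0.05222 m

S_c ≈ 52.2 mm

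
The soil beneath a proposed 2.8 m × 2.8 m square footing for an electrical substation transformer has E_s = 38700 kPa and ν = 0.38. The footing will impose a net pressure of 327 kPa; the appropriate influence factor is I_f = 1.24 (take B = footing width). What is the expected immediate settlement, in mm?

S_e ≈ 25.1 mm

Immediate (elastic) settlement: S_e = q·B·(1−ν²)/E_s · I_f.
S_e = 327 × 2.8 × (1 − 0.38²) / 38700 × 1.24
    = 327 × 2.8 × 0.8556 / 38700 × 1.24
    = 0.0251 m = 25.1 mm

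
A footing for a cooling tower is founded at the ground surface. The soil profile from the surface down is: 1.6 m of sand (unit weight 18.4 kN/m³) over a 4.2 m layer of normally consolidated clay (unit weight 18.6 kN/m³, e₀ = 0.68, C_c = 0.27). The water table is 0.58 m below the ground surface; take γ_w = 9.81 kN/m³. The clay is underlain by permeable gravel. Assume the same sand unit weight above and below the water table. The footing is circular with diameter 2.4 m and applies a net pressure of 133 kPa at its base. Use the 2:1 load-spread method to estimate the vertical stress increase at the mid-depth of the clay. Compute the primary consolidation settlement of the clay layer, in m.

S_c ≈ 0.127 m

Mid-depth of clay below the ground surface: z = 1.6 + 4.2/2 = 3.7 m.
Total vertical stress at mid-clay: σ_v = 18.4×1.6 + 18.6×2.1 = 68.5 kPa.
Pore pressure: u = 9.81×(3.7 − 0.58) = 30.607 kPa.
Initial effective stress: σ'_0 = σ_v − u = 68.5 − 30.607 = 37.893 kPa.
Stress increase at mid-clay by the 2:1 spreading method:
Δσ ≈ qD²/(D+z)² = 133×2.4²/(2.4+3.7)² = 20.588 kPa
Final effective stress: σ'_f = σ'_0 + Δσ = 37.893 + 20.588 = 58.481 kPa.
Normally consolidated clay, so the full stress increment lies on the virgin compression line:
S_c = C_c·H/(1+e₀)·log₁₀(σ'_f/σ'_0) = 0.27×4.2/(1+0.68)×log₁₀(58.481/37.893)
    = 0.675 × 0.18846 = 0.1272 m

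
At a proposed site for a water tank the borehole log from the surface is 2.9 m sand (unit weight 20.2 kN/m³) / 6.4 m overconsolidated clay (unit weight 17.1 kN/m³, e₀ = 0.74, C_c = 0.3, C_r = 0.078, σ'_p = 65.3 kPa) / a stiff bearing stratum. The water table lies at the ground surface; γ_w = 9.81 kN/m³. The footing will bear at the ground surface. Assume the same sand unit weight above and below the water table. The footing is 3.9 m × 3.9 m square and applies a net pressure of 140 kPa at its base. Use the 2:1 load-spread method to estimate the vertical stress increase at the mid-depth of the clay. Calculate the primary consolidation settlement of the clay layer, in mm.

S_c ≈ 89.7 mm

Mid-depth of clay below the ground surface: z = 2.9 + 6.4/2 = 6.1 m.
Total vertical stress at mid-clay: σ_v = 20.2×2.9 + 17.1×3.2 = 113.3 kPa.
Pore pressure: u = 9.81×(6.1 − 0) = 59.841 kPa.
Initial effective stress: σ'_0 = σ_v − u = 113.3 − 59.841 = 53.459 kPa.
Stress increase at mid-clay by the 2:1 spreading method:
Δσ = qBL/((B+z)(L+z)) = 140×3.9×3.9/((3.9+6.1)(3.9+6.1)) = 21.294 kPa
Final effective stress: σ'_f = 53.459 + 21.294 = 74.753 kPa.
σ'_f = 74.753 > σ'_p = 65.3 kPa, so the stress path crosses the preconsolidation pressure — recompression up to σ'_p, then virgin compression beyond:
S_c = H/(1+e₀)·[C_r·log₁₀(σ'_p/σ'_0) + C_c·log₁₀(σ'_f/σ'_p)]
    = 6.4/1.74 × [0.078×log₁₀(65.3/53.459) + 0.3×log₁₀(74.753/65.3)]
    = 3.6782 × [0.0067776 + 0.017615] = 0.08972 m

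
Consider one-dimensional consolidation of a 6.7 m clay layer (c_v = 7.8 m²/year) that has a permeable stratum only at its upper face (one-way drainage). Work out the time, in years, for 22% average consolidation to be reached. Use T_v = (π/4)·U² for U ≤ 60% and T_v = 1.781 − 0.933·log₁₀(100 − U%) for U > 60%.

Drainage path length: H_d = H = 6.7 m (single drainage).
U ≤ 60%: T_v = (π/4)·U² = (π/4)×0.22² = 0.038013.
t = T_v·H_d²/c_v = 0.038013×6.7²/7.8 = 0.2188 years.

t ≈ 0.219 years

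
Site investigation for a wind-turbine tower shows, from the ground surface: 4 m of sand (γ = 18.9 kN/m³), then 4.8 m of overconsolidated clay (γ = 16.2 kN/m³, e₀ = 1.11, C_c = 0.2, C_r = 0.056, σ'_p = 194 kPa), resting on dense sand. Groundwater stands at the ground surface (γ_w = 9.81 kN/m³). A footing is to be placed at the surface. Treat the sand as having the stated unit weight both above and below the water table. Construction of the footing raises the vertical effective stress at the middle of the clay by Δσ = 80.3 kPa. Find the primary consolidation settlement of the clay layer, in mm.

S_c ≈ 51.9 mm

Mid-depth of clay below the ground surface: z = 4 + 4.8/2 = 6.4 m.
Total vertical stress at mid-clay: σ_v = 18.9×4 + 16.2×2.4 = 114.48 kPa.
Pore pressure: u = 9.81×(6.4 − 0) = 62.784 kPa.
Initial effective stress: σ'_0 = σ_v − u = 114.48 − 62.784 = 51.696 kPa.
Final effective stress: σ'_f = 51.696 + 80.3 = 132 kPa.
σ'_f = 132 ≤ σ'_p = 194 kPa, so the clay remains overconsolidated and only the recompression index applies:
S_c = C_r·H/(1+e₀)·log₁₀(σ'_f/σ'_0) = 0.056×4.8/2.11×log₁₀(132/51.696)
    = 0.12739 × 0.40712 = 0.05186 m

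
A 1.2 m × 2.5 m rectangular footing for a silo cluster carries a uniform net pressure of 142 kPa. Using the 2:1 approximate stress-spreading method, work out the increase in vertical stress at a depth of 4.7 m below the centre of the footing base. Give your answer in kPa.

Δσ_z ≈ 10 kPa

By the 2:1 method the load spreads at 1 horizontal : 2 vertical, so at depth z the loaded area has grown by z in each plan dimension:
Δσ = qBL/((B+z)(L+z)) = 142×1.2×2.5/((1.2+4.7)(2.5+4.7)) = 10.028 kPa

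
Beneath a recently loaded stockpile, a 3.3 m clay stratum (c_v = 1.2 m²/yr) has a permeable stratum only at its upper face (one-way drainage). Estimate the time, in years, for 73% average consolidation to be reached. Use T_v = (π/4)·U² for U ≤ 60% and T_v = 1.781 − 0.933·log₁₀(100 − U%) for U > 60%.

t ≈ 4.04 years

Drainage path length: H_d = H = 3.3 m (single drainage).
U > 60%: T_v = 1.781 − 0.933·log₁₀(100 − 73) = 0.44554.
t = T_v·H_d²/c_v = 0.44554×3.3²/1.2 = 4.043 years.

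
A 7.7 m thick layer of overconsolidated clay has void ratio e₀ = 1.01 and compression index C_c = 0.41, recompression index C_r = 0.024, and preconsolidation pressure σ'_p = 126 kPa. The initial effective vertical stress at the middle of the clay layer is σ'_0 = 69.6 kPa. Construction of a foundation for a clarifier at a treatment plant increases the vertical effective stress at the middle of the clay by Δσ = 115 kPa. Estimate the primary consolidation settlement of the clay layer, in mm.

Final effective stress: σ'_f = 69.6 + 115 = 184.6 kPa.
σ'_f = 184.6 > σ'_p = 126 kPa, so the stress path crosses the preconsolidation pressure — recompression up to σ'_p, then virgin compression beyond:
S_c = H/(1+e₀)·[C_r·log₁₀(σ'_p/σ'_0) + C_c·log₁₀(σ'_f/σ'_p)]
    = 7.7/2.01 × [0.024×log₁₀(126/69.6) + 0.41×log₁₀(184.6/126)]
    = 3.8308 × [0.0061863 + 0.068003] = 0.2842 m

S_c ≈ 284 mm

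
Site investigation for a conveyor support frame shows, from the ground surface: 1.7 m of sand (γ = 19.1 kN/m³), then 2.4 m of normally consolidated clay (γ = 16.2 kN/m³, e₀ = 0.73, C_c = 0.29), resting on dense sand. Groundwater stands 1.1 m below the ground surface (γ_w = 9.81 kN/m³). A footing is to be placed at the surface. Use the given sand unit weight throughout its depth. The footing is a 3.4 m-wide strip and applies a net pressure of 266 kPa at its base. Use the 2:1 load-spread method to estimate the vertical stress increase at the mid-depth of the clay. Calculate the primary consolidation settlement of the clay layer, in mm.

S_c ≈ 288 mm

Mid-depth of clay below the ground surface: z = 1.7 + 2.4/2 = 2.9 m.
Total vertical stress at mid-clay: σ_v = 19.1×1.7 + 16.2×1.2 = 51.91 kPa.
Pore pressure: u = 9.81×(2.9 − 1.1) = 17.658 kPa.
Initial effective stress: σ'_0 = σ_v − u = 51.91 − 17.658 = 34.252 kPa.
Stress increase at mid-clay by the 2:1 spreading method:
Δσ = qB/(B+z) = 266×3.4/(3.4+2.9) = 143.56 kPa
Final effective stress: σ'_f = σ'_0 + Δσ = 34.252 + 143.56 = 177.81 kPa.
Normally consolidated clay, so the full stress increment lies on the virgin compression line:
S_c = C_c·H/(1+e₀)·log₁₀(σ'_f/σ'_0) = 0.29×2.4/(1+0.73)×log₁₀(177.81/34.252)
    = 0.40231 × 0.71527 = 0.2878 m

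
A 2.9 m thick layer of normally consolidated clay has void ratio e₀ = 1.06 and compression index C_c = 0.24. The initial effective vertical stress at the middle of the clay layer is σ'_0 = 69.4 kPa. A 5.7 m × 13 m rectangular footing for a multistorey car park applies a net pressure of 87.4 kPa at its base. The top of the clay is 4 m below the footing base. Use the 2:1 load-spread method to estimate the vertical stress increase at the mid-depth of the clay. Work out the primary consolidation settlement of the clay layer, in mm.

Mid-depth of clay below the footing base: z = 4 + 2.9/2 = 5.45 m.
Stress increase at mid-clay by the 2:1 spreading method:
Δσ = qBL/((B+z)(L+z)) = 87.4×5.7×13/((5.7+5.45)(13+5.45)) = 31.482 kPa
Final effective stress: σ'_f = σ'_0 + Δσ = 69.4 + 31.482 = 100.88 kPa.
Normally consolidated clay, so the full stress increment lies on the virgin compression line:
S_c = C_c·H/(1+e₀)·log₁₀(σ'_f/σ'_0) = 0.24×2.9/(1+1.06)×log₁₀(100.88/69.4)
    = 0.33786 × 0.16245 = 0.05489 m

S_c ≈ 54.9 mm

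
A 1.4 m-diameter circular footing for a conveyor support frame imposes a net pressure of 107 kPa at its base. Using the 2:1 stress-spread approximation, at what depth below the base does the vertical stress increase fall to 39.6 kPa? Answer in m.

2:1 spreading — at depth z the loaded area has grown by z in each plan dimension:
qD²/(D+z)² = Δσ_z ⇒ z = D(√(q/Δσ_z) − 1) = 1.4×(√(107/39.6) − 1) = 0.9013 m

z ≈ 0.901 m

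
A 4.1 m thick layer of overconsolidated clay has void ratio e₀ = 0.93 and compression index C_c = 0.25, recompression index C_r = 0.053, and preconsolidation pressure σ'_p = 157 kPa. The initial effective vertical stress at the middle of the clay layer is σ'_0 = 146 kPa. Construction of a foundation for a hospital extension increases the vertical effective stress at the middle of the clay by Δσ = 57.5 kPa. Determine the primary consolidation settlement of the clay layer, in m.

Final effective stress: σ'_f = 146 + 57.5 = 203.5 kPa.
σ'_f = 203.5 > σ'_p = 157 kPa, so the stress path crosses the preconsolidation pressure — recompression up to σ'_p, then virgin compression beyond:
S_c = H/(1+e₀)·[C_r·log₁₀(σ'_p/σ'_0) + C_c·log₁₀(σ'_f/σ'_p)]
    = 4.1/1.93 × [0.053×log₁₀(157/146) + 0.25×log₁₀(203.5/157)]
    = 2.1244 × [0.001672 + 0.028166] = 0.06339 m

S_c ≈ 0.0634 m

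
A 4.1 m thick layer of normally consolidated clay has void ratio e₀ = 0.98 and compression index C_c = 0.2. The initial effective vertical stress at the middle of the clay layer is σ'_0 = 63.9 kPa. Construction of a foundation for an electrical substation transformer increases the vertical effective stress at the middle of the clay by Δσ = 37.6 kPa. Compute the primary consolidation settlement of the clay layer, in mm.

S_c ≈ 83.2 mm

Final effective stress: σ'_f = σ'_0 + Δσ = 63.9 + 37.6 = 101.5 kPa.
Normally consolidated clay, so the full stress increment lies on the virgin compression line:
S_c = C_c·H/(1+e₀)·log₁₀(σ'_f/σ'_0) = 0.2×4.1/(1+0.98)×log₁₀(101.5/63.9)
    = 0.41414 × 0.20097 = 0.08323 m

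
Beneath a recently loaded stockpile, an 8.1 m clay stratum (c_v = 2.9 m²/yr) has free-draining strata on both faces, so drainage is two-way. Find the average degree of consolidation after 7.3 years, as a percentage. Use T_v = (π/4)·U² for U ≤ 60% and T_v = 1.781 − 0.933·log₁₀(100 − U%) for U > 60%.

U ≈ 96.6 %

Drainage path length: H_d = H/2 = 4.05 m (double drainage).
T_v = c_v·t/H_d² = 2.9×7.3/4.05² = 1.2907.
T_v = 1.2907 corresponds to the U > 60% branch:
U = 1 − 10^((1.781 − T_v)/0.933)/100 = 0.9665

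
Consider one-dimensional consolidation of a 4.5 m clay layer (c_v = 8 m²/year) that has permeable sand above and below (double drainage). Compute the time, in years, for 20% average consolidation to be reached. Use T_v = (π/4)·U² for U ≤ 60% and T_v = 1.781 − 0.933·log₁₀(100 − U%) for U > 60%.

Drainage path length: H_d = H/2 = 2.25 m (double drainage).
U ≤ 60%: T_v = (π/4)·U² = (π/4)×0.2² = 0.031416.
t = T_v·H_d²/c_v = 0.031416×2.25²/8 = 0.01988 years.

t ≈ 0.0199 years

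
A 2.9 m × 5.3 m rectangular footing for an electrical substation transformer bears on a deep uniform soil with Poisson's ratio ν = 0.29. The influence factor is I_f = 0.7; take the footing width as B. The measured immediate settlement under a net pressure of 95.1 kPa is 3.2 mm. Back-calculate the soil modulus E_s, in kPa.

S_e = q·B·(1−ν²)/E_s · I_f  ⇒  E_s = q·B·(1−ν²)·I_f / S_e.
E_s = 95.1 × 2.9 × 0.9159 × 0.7 / 0.0032 = 55260 kPa

E_s ≈ 55300 kPa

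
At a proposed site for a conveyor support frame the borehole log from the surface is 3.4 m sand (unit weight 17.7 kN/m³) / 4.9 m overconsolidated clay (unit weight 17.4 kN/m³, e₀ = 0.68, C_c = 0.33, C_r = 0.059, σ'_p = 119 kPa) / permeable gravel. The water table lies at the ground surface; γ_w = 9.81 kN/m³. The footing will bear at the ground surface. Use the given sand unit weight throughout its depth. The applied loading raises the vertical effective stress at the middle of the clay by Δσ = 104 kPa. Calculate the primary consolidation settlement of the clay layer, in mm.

S_c ≈ 167 mm

Mid-depth of clay below the ground surface: z = 3.4 + 4.9/2 = 5.85 m.
Total vertical stress at mid-clay: σ_v = 17.7×3.4 + 17.4×2.45 = 102.81 kPa.
Pore pressure: u = 9.81×(5.85 − 0) = 57.389 kPa.
Initial effective stress: σ'_0 = σ_v − u = 102.81 − 57.389 = 45.421 kPa.
Final effective stress: σ'_f = 45.421 + 104 = 149.42 kPa.
σ'_f = 149.42 > σ'_p = 119 kPa, so the stress path crosses the preconsolidation pressure — recompression up to σ'_p, then virgin compression beyond:
S_c = H/(1+e₀)·[C_r·log₁₀(σ'_p/σ'_0) + C_c·log₁₀(σ'_f/σ'_p)]
    = 4.9/1.68 × [0.059×log₁₀(119/45.421) + 0.33×log₁₀(149.42/119)]
    = 2.9167 × [0.024679 + 0.032624] = 0.1671 m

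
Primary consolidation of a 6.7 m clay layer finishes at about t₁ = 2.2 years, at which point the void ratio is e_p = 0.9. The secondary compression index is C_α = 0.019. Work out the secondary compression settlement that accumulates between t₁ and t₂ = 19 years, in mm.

Secondary compression: S_s = C_α·H/(1+e_p)·log₁₀(t₂/t₁)
S_s = 0.019×6.7/(1+0.9)×log₁₀(19/2.2)
    = 0.067 × 0.9363 = 0.06273 m

S_s ≈ 62.7 mm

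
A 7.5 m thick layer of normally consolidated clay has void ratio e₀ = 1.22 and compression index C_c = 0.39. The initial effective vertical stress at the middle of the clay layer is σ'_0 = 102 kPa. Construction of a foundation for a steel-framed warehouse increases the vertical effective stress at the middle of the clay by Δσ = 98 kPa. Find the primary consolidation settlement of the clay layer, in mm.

Final effective stress: σ'_f = σ'_0 + Δσ = 102 + 98 = 200 kPa.
Normally consolidated clay, so the full stress increment lies on the virgin compression line:
S_c = C_c·H/(1+e₀)·log₁₀(σ'_f/σ'_0) = 0.39×7.5/(1+1.22)×log₁₀(200/102)
    = 1.3176 × 0.29243 = 0.3853 m

S_c ≈ 385 mm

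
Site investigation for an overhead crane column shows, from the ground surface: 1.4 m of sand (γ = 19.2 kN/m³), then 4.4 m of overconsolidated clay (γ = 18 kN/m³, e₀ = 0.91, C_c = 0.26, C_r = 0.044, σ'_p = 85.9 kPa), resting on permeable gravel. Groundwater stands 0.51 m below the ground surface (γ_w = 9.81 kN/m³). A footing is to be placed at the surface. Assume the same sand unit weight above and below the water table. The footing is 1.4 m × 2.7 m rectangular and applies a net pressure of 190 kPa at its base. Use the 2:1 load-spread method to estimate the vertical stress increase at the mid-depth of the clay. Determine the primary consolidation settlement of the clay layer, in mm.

S_c ≈ 21.5 mm

Mid-depth of clay below the ground surface: z = 1.4 + 4.4/2 = 3.6 m.
Total vertical stress at mid-clay: σ_v = 19.2×1.4 + 18×2.2 = 66.48 kPa.
Pore pressure: u = 9.81×(3.6 − 0.51) = 30.313 kPa.
Initial effective stress: σ'_0 = σ_v − u = 66.48 − 30.313 = 36.167 kPa.
Stress increase at mid-clay by the 2:1 spreading method:
Δσ = qBL/((B+z)(L+z)) = 190×1.4×2.7/((1.4+3.6)(2.7+3.6)) = 22.8 kPa
Final effective stress: σ'_f = 36.167 + 22.8 = 58.967 kPa.
σ'_f = 58.967 ≤ σ'_p = 85.9 kPa, so the clay remains overconsolidated and only the recompression index applies:
S_c = C_r·H/(1+e₀)·log₁₀(σ'_f/σ'_0) = 0.044×4.4/1.91×log₁₀(58.967/36.167)
    = 0.10136 × 0.2123 = 0.02152 m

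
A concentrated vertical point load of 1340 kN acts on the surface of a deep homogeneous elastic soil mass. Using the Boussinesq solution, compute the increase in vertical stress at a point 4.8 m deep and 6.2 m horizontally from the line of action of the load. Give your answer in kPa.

Δσ_z ≈ 2.39 kPa

Boussinesq vertical stress below a point load on an elastic half-space:
Δσ_z = 3P/(2πz²) · [1 + (r/z)²]^(−5/2)
r/z = 6.2/4.8 = 1.2917; [1+(r/z)²]^(−5/2) = 0.085975.
Δσ_z = 3×1340/(2π×4.8²) × 0.085975 = 27.769 × 0.085975 = 2.387 kPa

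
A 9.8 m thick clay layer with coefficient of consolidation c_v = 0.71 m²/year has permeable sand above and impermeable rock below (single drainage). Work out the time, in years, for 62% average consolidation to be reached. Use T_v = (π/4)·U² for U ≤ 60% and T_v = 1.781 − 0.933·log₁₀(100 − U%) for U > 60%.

t ≈ 41.5 years

Drainage path length: H_d = H = 9.8 m (single drainage).
U > 60%: T_v = 1.781 − 0.933·log₁₀(100 − 62) = 0.30706.
t = T_v·H_d²/c_v = 0.30706×9.8²/0.71 = 41.54 years.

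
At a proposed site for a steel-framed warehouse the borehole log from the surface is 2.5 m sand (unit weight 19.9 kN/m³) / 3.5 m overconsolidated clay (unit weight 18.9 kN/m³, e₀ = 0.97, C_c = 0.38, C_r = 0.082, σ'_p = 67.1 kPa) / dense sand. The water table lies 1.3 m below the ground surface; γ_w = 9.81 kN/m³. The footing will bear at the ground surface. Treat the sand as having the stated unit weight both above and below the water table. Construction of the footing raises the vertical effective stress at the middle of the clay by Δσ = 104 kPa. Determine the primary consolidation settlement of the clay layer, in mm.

S_c ≈ 265 mm

Mid-depth of clay below the ground surface: z = 2.5 + 3.5/2 = 4.25 m.
Total vertical stress at mid-clay: σ_v = 19.9×2.5 + 18.9×1.75 = 82.825 kPa.
Pore pressure: u = 9.81×(4.25 − 1.3) = 28.94 kPa.
Initial effective stress: σ'_0 = σ_v − u = 82.825 − 28.94 = 53.885 kPa.
Final effective stress: σ'_f = 53.885 + 104 = 157.88 kPa.
σ'_f = 157.88 > σ'_p = 67.1 kPa, so the stress path crosses the preconsolidation pressure — recompression up to σ'_p, then virgin compression beyond:
S_c = H/(1+e₀)·[C_r·log₁₀(σ'_p/σ'_0) + C_c·log₁₀(σ'_f/σ'_p)]
    = 3.5/1.97 × [0.082×log₁₀(67.1/53.885) + 0.38×log₁₀(157.88/67.1)]
    = 1.7766 × [0.0078109 + 0.14121] = 0.2648 m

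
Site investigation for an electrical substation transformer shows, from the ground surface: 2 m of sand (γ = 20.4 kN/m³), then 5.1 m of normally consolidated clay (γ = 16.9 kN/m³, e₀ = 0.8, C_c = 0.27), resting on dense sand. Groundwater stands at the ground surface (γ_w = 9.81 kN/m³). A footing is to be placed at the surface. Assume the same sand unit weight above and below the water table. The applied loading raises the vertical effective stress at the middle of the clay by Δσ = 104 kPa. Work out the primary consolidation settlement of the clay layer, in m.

S_c ≈ 0.43 m

Mid-depth of clay below the ground surface: z = 2 + 5.1/2 = 4.55 m.
Total vertical stress at mid-clay: σ_v = 20.4×2 + 16.9×2.55 = 83.895 kPa.
Pore pressure: u = 9.81×(4.55 − 0) = 44.636 kPa.
Initial effective stress: σ'_0 = σ_v − u = 83.895 − 44.636 = 39.259 kPa.
Final effective stress: σ'_f = σ'_0 + Δσ = 39.259 + 104 = 143.26 kPa.
Normally consolidated clay, so the full stress increment lies on the virgin compression line:
S_c = C_c·H/(1+e₀)·log₁₀(σ'_f/σ'_0) = 0.27×5.1/(1+0.8)×log₁₀(143.26/39.259)
    = 0.765 × 0.56219 = 0.4301 m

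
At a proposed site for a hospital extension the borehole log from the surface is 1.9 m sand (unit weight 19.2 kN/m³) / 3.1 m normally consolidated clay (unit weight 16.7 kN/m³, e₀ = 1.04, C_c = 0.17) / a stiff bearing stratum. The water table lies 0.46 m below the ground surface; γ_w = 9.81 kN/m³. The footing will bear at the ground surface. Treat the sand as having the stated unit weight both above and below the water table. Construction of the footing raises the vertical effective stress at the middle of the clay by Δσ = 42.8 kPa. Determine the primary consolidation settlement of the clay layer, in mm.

S_c ≈ 93.2 mm

Mid-depth of clay below the ground surface: z = 1.9 + 3.1/2 = 3.45 m.
Total vertical stress at mid-clay: σ_v = 19.2×1.9 + 16.7×1.55 = 62.365 kPa.
Pore pressure: u = 9.81×(3.45 − 0.46) = 29.332 kPa.
Initial effective stress: σ'_0 = σ_v − u = 62.365 − 29.332 = 33.033 kPa.
Final effective stress: σ'_f = σ'_0 + Δσ = 33.033 + 42.8 = 75.833 kPa.
Normally consolidated clay, so the full stress increment lies on the virgin compression line:
S_c = C_c·H/(1+e₀)·log₁₀(σ'_f/σ'_0) = 0.17×3.1/(1+1.04)×log₁₀(75.833/33.033)
    = 0.25833 × 0.36091 = 0.09323 m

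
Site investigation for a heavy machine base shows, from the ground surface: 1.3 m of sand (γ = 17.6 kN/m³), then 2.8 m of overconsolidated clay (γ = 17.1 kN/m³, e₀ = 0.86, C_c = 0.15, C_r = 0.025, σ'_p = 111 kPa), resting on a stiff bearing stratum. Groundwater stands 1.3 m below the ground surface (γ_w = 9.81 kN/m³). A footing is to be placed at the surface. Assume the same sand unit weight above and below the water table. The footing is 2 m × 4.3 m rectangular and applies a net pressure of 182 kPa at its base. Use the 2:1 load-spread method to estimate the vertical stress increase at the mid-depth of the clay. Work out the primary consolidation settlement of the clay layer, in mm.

Mid-depth of clay below the ground surface: z = 1.3 + 2.8/2 = 2.7 m.
Total vertical stress at mid-clay: σ_v = 17.6×1.3 + 17.1×1.4 = 46.82 kPa.
Pore pressure: u = 9.81×(2.7 − 1.3) = 13.734 kPa.
Initial effective stress: σ'_0 = σ_v − u = 46.82 − 13.734 = 33.086 kPa.
Stress increase at mid-clay by the 2:1 spreading method:
Δσ = qBL/((B+z)(L+z)) = 182×2×4.3/((2+2.7)(4.3+2.7)) = 47.574 kPa
Final effective stress: σ'_f = 33.086 + 47.574 = 80.66 kPa.
σ'_f = 80.66 ≤ σ'_p = 111 kPa, so the clay remains overconsolidated and only the recompression index applies:
S_c = C_r·H/(1+e₀)·log₁₀(σ'_f/σ'_0) = 0.025×2.8/1.86×log₁₀(80.66/33.086)
    = 0.037635 × 0.38701 = 0.01457 m

S_c ≈ 14.6 mm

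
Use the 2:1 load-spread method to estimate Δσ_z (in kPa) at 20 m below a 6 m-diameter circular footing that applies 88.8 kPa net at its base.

Δσ_z ≈ 4.73 kPa

By the 2:1 method the load spreads at 1 horizontal : 2 vertical, so at depth z the loaded area has grown by z in each plan dimension:
Δσ ≈ qD²/(D+z)² = 88.8×6²/(6+20)² = 4.729 kPa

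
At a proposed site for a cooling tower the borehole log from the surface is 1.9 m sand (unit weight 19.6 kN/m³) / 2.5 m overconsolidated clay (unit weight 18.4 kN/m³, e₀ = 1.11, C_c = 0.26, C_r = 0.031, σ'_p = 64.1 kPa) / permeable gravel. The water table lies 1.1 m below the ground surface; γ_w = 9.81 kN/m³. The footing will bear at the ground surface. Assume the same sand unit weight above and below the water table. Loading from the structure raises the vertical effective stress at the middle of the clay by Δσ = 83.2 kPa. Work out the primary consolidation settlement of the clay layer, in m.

Mid-depth of clay below the ground surface: z = 1.9 + 2.5/2 = 3.15 m.
Total vertical stress at mid-clay: σ_v = 19.6×1.9 + 18.4×1.25 = 60.24 kPa.
Pore pressure: u = 9.81×(3.15 − 1.1) = 20.11 kPa.
Initial effective stress: σ'_0 = σ_v − u = 60.24 − 20.11 = 40.13 kPa.
Final effective stress: σ'_f = 40.13 + 83.2 = 123.33 kPa.
σ'_f = 123.33 > σ'_p = 64.1 kPa, so the stress path crosses the preconsolidation pressure — recompression up to σ'_p, then virgin compression beyond:
S_c = H/(1+e₀)·[C_r·log₁₀(σ'_p/σ'_0) + C_c·log₁₀(σ'_f/σ'_p)]
    = 2.5/2.11 × [0.031×log₁₀(64.1/40.13) + 0.26×log₁₀(123.33/64.1)]
    = 1.1848 × [0.0063051 + 0.073895] = 0.09502 m

S_c ≈ 0.095 m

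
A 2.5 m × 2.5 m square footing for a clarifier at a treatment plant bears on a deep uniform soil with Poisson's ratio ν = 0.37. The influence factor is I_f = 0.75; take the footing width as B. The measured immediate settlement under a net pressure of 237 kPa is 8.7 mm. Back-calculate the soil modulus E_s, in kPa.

E_s ≈ 44100 kPa

S_e = q·B·(1−ν²)/E_s · I_f  ⇒  E_s = q·B·(1−ν²)·I_f / S_e.
E_s = 237 × 2.5 × 0.8631 × 0.75 / 0.0087 = 44090 kPa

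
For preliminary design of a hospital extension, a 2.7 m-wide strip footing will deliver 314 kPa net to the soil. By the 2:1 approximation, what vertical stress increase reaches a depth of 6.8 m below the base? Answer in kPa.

Δσ_z ≈ 89.2 kPa

By the 2:1 method the load spreads at 1 horizontal : 2 vertical, so at depth z the loaded area has grown by z in each plan dimension:
Δσ = qB/(B+z) = 314×2.7/(2.7+6.8) = 89.242 kPa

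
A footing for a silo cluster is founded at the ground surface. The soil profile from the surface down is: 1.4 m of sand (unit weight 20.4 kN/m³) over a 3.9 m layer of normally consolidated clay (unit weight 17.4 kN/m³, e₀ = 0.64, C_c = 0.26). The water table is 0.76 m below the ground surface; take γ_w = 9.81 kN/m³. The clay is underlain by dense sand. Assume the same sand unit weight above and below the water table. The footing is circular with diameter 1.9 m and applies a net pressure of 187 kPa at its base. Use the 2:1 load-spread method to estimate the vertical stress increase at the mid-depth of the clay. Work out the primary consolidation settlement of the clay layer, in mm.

S_c ≈ 136 mm

Mid-depth of clay below the ground surface: z = 1.4 + 3.9/2 = 3.35 m.
Total vertical stress at mid-clay: σ_v = 20.4×1.4 + 17.4×1.95 = 62.49 kPa.
Pore pressure: u = 9.81×(3.35 − 0.76) = 25.408 kPa.
Initial effective stress: σ'_0 = σ_v − u = 62.49 − 25.408 = 37.082 kPa.
Stress increase at mid-clay by the 2:1 spreading method:
Δσ ≈ qD²/(D+z)² = 187×1.9²/(1.9+3.35)² = 24.492 kPa
Final effective stress: σ'_f = σ'_0 + Δσ = 37.082 + 24.492 = 61.574 kPa.
Normally consolidated clay, so the full stress increment lies on the virgin compression line:
S_c = C_c·H/(1+e₀)·log₁₀(σ'_f/σ'_0) = 0.26×3.9/(1+0.64)×log₁₀(61.574/37.082)
    = 0.61829 × 0.22023 = 0.1362 m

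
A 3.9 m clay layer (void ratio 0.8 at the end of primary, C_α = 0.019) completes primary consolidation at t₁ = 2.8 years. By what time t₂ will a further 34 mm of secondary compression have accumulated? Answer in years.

t₂ ≈ 18.8 years

S_s = C_α·H/(1+e_p)·log₁₀(t₂/t₁) ⇒ log₁₀(t₂/t₁) = S_s·(1+e_p)/(C_α·H).
log₁₀(t₂/t₁) = 0.034 × (1+0.8) / (0.019×3.9) = 0.8259
t₂ = t₁ × 10^0.8259 = 2.8 × 6.697 = 18.75 years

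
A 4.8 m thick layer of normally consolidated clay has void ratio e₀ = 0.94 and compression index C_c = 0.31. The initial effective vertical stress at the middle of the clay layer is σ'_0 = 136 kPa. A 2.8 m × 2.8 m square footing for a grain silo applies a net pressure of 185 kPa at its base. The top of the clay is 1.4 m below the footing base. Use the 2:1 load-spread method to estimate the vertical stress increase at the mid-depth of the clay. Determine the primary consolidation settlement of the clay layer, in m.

S_c ≈ 0.073 m

Mid-depth of clay below the footing base: z = 1.4 + 4.8/2 = 3.8 m.
Stress increase at mid-clay by the 2:1 spreading method:
Δσ = qBL/((B+z)(L+z)) = 185×2.8×2.8/((2.8+3.8)(2.8+3.8)) = 33.297 kPa
Final effective stress: σ'_f = σ'_0 + Δσ = 136 + 33.297 = 169.3 kPa.
Normally consolidated clay, so the full stress increment lies on the virgin compression line:
S_c = C_c·H/(1+e₀)·log₁₀(σ'_f/σ'_0) = 0.31×4.8/(1+0.94)×log₁₀(169.3/136)
    = 0.76701 × 0.095118 = 0.07296 m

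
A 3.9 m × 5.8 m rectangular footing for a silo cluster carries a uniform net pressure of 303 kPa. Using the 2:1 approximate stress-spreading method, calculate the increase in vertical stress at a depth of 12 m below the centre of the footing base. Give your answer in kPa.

Δσ_z ≈ 24.2 kPa

By the 2:1 method the load spreads at 1 horizontal : 2 vertical, so at depth z the loaded area has grown by z in each plan dimension:
Δσ = qBL/((B+z)(L+z)) = 303×3.9×5.8/((3.9+12)(5.8+12)) = 24.217 kPa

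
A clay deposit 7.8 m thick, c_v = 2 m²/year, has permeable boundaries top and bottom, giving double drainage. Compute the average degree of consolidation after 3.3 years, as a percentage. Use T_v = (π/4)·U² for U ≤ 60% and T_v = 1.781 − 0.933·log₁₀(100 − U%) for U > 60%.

Drainage path length: H_d = H/2 = 3.9 m (double drainage).
T_v = c_v·t/H_d² = 2×3.3/3.9² = 0.43393.
T_v = 0.43393 corresponds to the U > 60% branch:
U = 1 − 10^((1.781 − T_v)/0.933)/100 = 0.7222

U ≈ 72.2 %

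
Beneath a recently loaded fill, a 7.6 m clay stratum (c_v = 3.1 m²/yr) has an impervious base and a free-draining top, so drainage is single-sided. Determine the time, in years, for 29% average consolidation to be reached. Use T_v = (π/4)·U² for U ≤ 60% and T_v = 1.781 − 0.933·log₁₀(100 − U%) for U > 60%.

Drainage path length: H_d = H = 7.6 m (single drainage).
U ≤ 60%: T_v = (π/4)·U² = (π/4)×0.29² = 0.066052.
t = T_v·H_d²/c_v = 0.066052×7.6²/3.1 = 1.231 years.

t ≈ 1.23 years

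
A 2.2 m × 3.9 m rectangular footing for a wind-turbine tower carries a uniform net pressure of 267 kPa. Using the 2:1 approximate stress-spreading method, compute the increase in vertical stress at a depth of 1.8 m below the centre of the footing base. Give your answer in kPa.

By the 2:1 method the load spreads at 1 horizontal : 2 vertical, so at depth z the loaded area has grown by z in each plan dimension:
Δσ = qBL/((B+z)(L+z)) = 267×2.2×3.9/((2.2+1.8)(3.9+1.8)) = 100.48 kPa

Δσ_z ≈ 100 kPa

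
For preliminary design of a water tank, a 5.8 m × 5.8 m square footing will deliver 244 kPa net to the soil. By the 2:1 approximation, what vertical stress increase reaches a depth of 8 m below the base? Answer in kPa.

By the 2:1 method the load spreads at 1 horizontal : 2 vertical, so at depth z the loaded area has grown by z in each plan dimension:
Δσ = qBL/((B+z)(L+z)) = 244×5.8×5.8/((5.8+8)(5.8+8)) = 43.101 kPa

Δσ_z ≈ 43.1 kPa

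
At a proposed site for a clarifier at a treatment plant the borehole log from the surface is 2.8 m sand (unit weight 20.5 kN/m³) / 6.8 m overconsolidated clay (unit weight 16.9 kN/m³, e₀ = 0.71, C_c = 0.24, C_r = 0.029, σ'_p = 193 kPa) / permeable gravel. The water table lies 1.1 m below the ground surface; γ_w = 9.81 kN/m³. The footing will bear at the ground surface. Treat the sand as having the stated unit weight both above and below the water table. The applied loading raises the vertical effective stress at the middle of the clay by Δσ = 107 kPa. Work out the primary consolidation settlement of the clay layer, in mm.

S_c ≈ 48.8 mm

Mid-depth of clay below the ground surface: z = 2.8 + 6.8/2 = 6.2 m.
Total vertical stress at mid-clay: σ_v = 20.5×2.8 + 16.9×3.4 = 114.86 kPa.
Pore pressure: u = 9.81×(6.2 − 1.1) = 50.031 kPa.
Initial effective stress: σ'_0 = σ_v − u = 114.86 − 50.031 = 64.829 kPa.
Final effective stress: σ'_f = 64.829 + 107 = 171.83 kPa.
σ'_f = 171.83 ≤ σ'_p = 193 kPa, so the clay remains overconsolidated and only the recompression index applies:
S_c = C_r·H/(1+e₀)·log₁₀(σ'_f/σ'_0) = 0.029×6.8/1.71×log₁₀(171.83/64.829)
    = 0.11532 × 0.42333 = 0.04882 m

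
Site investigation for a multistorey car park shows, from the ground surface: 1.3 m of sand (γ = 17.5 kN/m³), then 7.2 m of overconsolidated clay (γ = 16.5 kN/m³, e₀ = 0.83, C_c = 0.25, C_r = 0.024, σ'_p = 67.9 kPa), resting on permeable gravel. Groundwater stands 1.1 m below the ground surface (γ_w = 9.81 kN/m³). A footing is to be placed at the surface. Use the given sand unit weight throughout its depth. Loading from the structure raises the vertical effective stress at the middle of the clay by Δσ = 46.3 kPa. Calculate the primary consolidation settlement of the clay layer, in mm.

Mid-depth of clay below the ground surface: z = 1.3 + 7.2/2 = 4.9 m.
Total vertical stress at mid-clay: σ_v = 17.5×1.3 + 16.5×3.6 = 82.15 kPa.
Pore pressure: u = 9.81×(4.9 − 1.1) = 37.278 kPa.
Initial effective stress: σ'_0 = σ_v − u = 82.15 − 37.278 = 44.872 kPa.
Final effective stress: σ'_f = 44.872 + 46.3 = 91.172 kPa.
σ'_f = 91.172 > σ'_p = 67.9 kPa, so the stress path crosses the preconsolidation pressure — recompression up to σ'_p, then virgin compression beyond:
S_c = H/(1+e₀)·[C_r·log₁₀(σ'_p/σ'_0) + C_c·log₁₀(σ'_f/σ'_p)]
    = 7.2/1.83 × [0.024×log₁₀(67.9/44.872) + 0.25×log₁₀(91.172/67.9)]
    = 3.9344 × [0.0043175 + 0.031998] = 0.1429 m

S_c ≈ 143 mm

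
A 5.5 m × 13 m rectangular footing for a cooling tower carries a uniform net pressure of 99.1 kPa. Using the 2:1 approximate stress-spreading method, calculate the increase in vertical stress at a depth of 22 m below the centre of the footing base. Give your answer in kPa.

By the 2:1 method the load spreads at 1 horizontal : 2 vertical, so at depth z the loaded area has grown by z in each plan dimension:
Δσ = qBL/((B+z)(L+z)) = 99.1×5.5×13/((5.5+22)(13+22)) = 7.3617 kPa

Δσ_z ≈ 7.36 kPa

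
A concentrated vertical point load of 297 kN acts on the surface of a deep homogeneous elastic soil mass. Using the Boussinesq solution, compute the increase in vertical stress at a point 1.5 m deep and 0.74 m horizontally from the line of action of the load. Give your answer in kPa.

Boussinesq vertical stress below a point load on an elastic half-space:
Δσ_z = 3P/(2πz²) · [1 + (r/z)²]^(−5/2)
r/z = 0.74/1.5 = 0.49333; [1+(r/z)²]^(−5/2) = 0.58009.
Δσ_z = 3×297/(2π×1.5²) × 0.58009 = 63.025 × 0.58009 = 36.56 kPa

Δσ_z ≈ 36.6 kPa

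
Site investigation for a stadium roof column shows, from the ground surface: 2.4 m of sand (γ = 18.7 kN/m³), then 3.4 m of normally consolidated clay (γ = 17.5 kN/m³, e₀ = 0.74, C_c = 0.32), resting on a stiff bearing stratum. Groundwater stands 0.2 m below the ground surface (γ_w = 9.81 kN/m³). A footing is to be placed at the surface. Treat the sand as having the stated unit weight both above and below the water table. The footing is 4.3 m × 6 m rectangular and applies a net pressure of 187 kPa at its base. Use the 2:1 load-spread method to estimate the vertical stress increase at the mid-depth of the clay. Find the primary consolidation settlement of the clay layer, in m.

Mid-depth of clay below the ground surface: z = 2.4 + 3.4/2 = 4.1 m.
Total vertical stress at mid-clay: σ_v = 18.7×2.4 + 17.5×1.7 = 74.63 kPa.
Pore pressure: u = 9.81×(4.1 − 0.2) = 38.259 kPa.
Initial effective stress: σ'_0 = σ_v − u = 74.63 − 38.259 = 36.371 kPa.
Stress increase at mid-clay by the 2:1 spreading method:
Δσ = qBL/((B+z)(L+z)) = 187×4.3×6/((4.3+4.1)(6+4.1)) = 56.867 kPa
Final effective stress: σ'_f = σ'_0 + Δσ = 36.371 + 56.867 = 93.238 kPa.
Normally consolidated clay, so the full stress increment lies on the virgin compression line:
S_c = C_c·H/(1+e₀)·log₁₀(σ'_f/σ'_0) = 0.32×3.4/(1+0.74)×log₁₀(93.238/36.371)
    = 0.62529 × 0.40884 = 0.2556 m

S_c ≈ 0.256 m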